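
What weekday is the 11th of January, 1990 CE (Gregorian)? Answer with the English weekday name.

Thursday

2447903 ≡ 3 (mod 7); counting from Monday = 0 gives Thursday.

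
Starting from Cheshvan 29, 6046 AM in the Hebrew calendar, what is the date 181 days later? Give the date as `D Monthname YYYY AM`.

Counting 181 days forward from JDN 2555971 reaches JDN 2556152, which is 4 Sivan 6046 AM.

4 Sivan 6046 AM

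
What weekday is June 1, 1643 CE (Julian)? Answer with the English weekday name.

This is JDN 2321315 (11 June 1643 Gregorian).
Since JDN mod 7 = 3 (0 = Monday), the day is Thursday.

Thursday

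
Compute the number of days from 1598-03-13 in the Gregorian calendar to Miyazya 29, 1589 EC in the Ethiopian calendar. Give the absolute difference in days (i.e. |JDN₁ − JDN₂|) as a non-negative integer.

313

First date → JDN 2304789; second date → JDN 2304476.
The interval is |2304789 − 2304476| = 313 days.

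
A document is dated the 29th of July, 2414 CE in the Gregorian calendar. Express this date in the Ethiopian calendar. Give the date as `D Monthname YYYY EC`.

19 Hamle 2406 EC

Julian Day Number of the source date = 2602965.
Converting JDN 2602965 to the Ethiopian calendar gives 19 Hamle 2406 EC.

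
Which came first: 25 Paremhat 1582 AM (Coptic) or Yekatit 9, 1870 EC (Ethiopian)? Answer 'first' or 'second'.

first

Converting both to JDN: 2402694 vs 2407031; the smaller is the first.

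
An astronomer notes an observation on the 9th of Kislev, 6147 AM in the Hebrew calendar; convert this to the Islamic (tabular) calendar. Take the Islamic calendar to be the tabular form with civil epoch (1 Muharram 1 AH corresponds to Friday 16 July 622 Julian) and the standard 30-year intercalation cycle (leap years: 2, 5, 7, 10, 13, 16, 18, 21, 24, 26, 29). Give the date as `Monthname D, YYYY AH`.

Both dates share Julian Day Number 2592863; in the tabular Islamic calendar that is 8 Rajab 1819 AH.

Rajab 8, 1819 AH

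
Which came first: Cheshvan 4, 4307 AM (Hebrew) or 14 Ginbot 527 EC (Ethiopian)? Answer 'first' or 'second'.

The two dates have Julian Day Numbers 1920773 and 1916595 respectively.
Since 1916595 < 1920773, the second date comes first.

second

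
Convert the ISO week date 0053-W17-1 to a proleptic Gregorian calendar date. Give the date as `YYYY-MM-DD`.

ISO week 1 of 53 is the week containing the first Thursday of 53.
Week 17, day 1 (Monday) lands on 0053-04-21.

0053-04-21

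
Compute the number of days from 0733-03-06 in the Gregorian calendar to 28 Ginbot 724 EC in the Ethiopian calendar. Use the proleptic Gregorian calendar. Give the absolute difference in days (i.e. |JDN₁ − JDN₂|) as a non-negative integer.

283

JDN of the first date = 1988847.
JDN of the second date = 1988564.
|1988564 − 1988847| = 283.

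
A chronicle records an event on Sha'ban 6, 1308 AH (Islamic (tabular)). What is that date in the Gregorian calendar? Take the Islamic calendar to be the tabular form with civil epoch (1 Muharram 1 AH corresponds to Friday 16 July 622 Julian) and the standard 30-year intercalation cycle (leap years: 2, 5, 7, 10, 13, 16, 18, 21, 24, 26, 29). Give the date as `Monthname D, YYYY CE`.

Julian Day Number of the source date = 2411809.
Converting JDN 2411809 to the Gregorian calendar gives 17 March 1891 CE.

March 17, 1891 CE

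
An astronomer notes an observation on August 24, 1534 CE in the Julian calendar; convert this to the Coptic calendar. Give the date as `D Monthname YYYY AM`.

1 Pi Kogi Enavot 1250 AM

Julian Day Number of the source date = 2281587.
Converting JDN 2281587 to the Coptic calendar gives 1 Pi Kogi Enavot 1250 AM.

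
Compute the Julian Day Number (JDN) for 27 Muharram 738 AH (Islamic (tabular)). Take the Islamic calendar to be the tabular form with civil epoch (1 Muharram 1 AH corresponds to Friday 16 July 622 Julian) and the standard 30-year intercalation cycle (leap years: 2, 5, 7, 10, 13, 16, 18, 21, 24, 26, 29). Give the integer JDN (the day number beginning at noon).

Equivalently 2 September 1337 (proleptic Gregorian).
JDN 2299161 is 15 October 1582 CE (Gregorian); the target day is −89527 days from there, so JDN = 2209634.

2209634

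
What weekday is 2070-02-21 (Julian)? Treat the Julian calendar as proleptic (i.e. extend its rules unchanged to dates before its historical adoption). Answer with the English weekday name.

Thursday

In the Gregorian calendar this is 6 March 2070 (JDN 2477177).
Since JDN mod 7 = 3 (0 = Monday), the day is Thursday.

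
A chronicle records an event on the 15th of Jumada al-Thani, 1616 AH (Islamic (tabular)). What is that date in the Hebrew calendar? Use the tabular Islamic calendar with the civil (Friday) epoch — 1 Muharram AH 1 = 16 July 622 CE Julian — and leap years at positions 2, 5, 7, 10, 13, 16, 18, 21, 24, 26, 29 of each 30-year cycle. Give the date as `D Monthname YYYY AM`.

15 Kislev 5950 AM

Both dates share Julian Day Number 2520904; in the Hebrew calendar that is 15 Kislev 5950 AM.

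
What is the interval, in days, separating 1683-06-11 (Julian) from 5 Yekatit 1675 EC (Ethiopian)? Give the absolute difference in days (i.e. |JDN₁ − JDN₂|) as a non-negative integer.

JDN of the first date = 2335935.
JDN of the second date = 2335803.
|2335803 − 2335935| = 132.

132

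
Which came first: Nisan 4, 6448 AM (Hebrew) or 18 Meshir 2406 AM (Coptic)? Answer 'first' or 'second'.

First date → JDN 2702918; second date → JDN 2703623.
JDN 2702918 < JDN 2703623, so the first date is earlier.

first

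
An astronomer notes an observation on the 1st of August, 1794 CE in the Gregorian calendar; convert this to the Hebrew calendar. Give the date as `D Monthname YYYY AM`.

Both dates share Julian Day Number 2376518; in the Hebrew calendar that is 5 Av 5554 AM.

5 Av 5554 AM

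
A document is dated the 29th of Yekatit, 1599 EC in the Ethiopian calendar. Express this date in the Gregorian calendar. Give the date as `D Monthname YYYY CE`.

5 March 1607 CE

Julian Day Number of the source date = 2308068.
Converting JDN 2308068 to the Gregorian calendar gives 5 March 1607 CE.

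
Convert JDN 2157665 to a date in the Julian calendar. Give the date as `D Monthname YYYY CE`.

The proleptic Gregorian equivalent of JDN 2157665 is 21 May 1195.
In the Julian calendar that day is 14 May 1195 CE.

14 May 1195 CE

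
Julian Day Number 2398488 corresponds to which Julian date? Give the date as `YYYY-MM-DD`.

JDN 2398488 is 26 September 1854 in the Gregorian calendar.
In the Julian calendar that day is 1854-09-14.

1854-09-14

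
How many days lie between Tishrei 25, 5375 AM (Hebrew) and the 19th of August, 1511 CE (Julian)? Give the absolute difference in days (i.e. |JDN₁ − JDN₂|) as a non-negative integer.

37651

JDN of the first date = 2310832.
JDN of the second date = 2273181.
|2273181 − 2310832| = 37651.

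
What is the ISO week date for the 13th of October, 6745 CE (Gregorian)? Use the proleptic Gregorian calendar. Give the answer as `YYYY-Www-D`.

The weekday is Saturday (ISO weekday 6).
That Saturday belongs to ISO week 41 of ISO year 6745.

6745-W41-6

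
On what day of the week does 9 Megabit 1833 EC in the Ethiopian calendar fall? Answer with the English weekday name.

In the Gregorian calendar this is 17 March 1841 (JDN 2393547).
Since JDN mod 7 = 2 (0 = Monday), the day is Wednesday.

Wednesday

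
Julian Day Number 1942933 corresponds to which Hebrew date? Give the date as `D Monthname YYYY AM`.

18 Tammuz 4367 AM

JDN 1942933 is 21 June 607 in the proleptic Gregorian calendar.
In the Hebrew calendar that day is 18 Tammuz 4367 AM.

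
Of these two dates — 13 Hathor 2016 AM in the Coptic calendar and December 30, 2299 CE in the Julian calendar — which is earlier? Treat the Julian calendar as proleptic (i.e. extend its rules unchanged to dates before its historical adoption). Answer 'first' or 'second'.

Converting both to JDN: 2561081 vs 2561131; the smaller is the first.

first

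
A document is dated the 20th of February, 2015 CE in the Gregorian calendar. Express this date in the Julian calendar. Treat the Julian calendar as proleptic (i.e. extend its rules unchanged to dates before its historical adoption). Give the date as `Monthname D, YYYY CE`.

The Julian–Gregorian offset here is 13 days (Julian trailing).
20 February 2015 Gregorian − 13 days → 7 February 2015 Julian.

February 7, 2015 CE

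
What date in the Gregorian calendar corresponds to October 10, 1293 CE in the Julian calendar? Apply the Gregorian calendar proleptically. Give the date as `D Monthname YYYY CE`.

The Julian–Gregorian offset here is 7 days (Julian trailing).
10 October 1293 Julian + 7 days → 17 October 1293 Gregorian.

17 October 1293 CE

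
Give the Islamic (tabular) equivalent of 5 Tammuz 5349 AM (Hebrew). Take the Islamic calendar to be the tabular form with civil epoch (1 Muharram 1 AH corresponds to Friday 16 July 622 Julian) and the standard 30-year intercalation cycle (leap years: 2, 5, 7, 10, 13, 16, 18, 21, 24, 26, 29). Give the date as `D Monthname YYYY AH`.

5 Sha'ban 997 AH

Both dates share Julian Day Number 2301600; in the tabular Islamic calendar that is 5 Sha'ban 997 AH.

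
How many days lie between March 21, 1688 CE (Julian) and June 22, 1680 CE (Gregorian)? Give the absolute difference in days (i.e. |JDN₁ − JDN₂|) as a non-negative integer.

First date → JDN 2337680; second date → JDN 2334841.
The interval is |2337680 − 2334841| = 2839 days.

2839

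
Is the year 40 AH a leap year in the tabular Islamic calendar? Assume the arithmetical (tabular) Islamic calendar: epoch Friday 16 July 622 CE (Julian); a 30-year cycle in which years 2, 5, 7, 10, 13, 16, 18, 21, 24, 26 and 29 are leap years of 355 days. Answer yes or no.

Year 40 AH is year 10 of its 30-year cycle; leap positions are 2, 5, 7, 10, 13, 16, 18, 21, 24, 26, 29, so it is a leap year (355 days).

yes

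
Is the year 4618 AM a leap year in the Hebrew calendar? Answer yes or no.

no

Hebrew year 4618 is year 1 of its 19-year Metonic cycle; leap years are at positions 3, 6, 8, 11, 14, 17, 19, so it is a common year (12 months).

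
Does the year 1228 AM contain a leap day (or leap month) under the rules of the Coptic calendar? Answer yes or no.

1228 mod 4 = 0; in the Coptic calendar a year is leap when year mod 4 = 3, so it is a common year.

no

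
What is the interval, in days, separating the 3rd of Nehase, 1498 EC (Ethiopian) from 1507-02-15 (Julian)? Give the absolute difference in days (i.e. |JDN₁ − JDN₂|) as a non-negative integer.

203

First date → JDN 2271332; second date → JDN 2271535.
The interval is |2271332 − 2271535| = 203 days.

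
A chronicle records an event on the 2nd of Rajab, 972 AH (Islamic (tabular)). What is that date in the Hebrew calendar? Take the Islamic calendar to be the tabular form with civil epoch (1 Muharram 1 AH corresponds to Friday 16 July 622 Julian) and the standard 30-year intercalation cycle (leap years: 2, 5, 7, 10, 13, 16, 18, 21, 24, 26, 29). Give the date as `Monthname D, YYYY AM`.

Adar 2, 5325 AM

Both dates share Julian Day Number 2292708; in the Hebrew calendar that is 2 Adar 5325 AM.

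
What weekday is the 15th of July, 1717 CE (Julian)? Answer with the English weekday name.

This is JDN 2348388 (26 July 1717 Gregorian).
Since JDN mod 7 = 0 (0 = Monday), the day is Monday.

Monday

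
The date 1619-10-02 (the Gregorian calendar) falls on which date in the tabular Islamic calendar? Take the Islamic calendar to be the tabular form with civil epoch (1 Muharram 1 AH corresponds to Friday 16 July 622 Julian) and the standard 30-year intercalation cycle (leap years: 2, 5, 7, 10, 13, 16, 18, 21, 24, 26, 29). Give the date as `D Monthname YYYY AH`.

Both dates share Julian Day Number 2312662; in the tabular Islamic calendar that is 22 Shawwal 1028 AH.

22 Shawwal 1028 AH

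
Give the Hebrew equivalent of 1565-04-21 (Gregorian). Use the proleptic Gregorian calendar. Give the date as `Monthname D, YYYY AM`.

Iyar 10, 5325 AM

Julian Day Number of the source date = 2292775.
Converting JDN 2292775 to the Hebrew calendar gives 10 Iyar 5325 AM.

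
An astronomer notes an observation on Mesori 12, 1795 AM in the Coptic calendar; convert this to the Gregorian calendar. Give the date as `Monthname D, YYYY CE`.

Julian Day Number of the source date = 2480629.
Converting JDN 2480629 to the Gregorian calendar gives 18 August 2079 CE.

August 18, 2079 CE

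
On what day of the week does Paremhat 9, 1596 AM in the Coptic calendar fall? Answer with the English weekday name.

Wednesday

This is JDN 2407792 (17 March 1880 Gregorian).
2407792 ≡ 2 (mod 7); counting from Monday = 0 gives Wednesday.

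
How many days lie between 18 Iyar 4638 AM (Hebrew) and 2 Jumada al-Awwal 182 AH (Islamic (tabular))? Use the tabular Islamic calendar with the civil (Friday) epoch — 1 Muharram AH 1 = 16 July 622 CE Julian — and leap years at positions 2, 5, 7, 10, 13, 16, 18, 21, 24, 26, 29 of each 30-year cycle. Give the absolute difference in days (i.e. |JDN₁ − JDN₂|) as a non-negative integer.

JDN of the first date = 2041861.
JDN of the second date = 2012699.
|2012699 − 2041861| = 29162.

29162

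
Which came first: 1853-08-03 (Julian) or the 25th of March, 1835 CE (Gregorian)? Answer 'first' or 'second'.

First date → JDN 2398081; second date → JDN 2391363.
JDN 2391363 < JDN 2398081, so the second date is earlier.

second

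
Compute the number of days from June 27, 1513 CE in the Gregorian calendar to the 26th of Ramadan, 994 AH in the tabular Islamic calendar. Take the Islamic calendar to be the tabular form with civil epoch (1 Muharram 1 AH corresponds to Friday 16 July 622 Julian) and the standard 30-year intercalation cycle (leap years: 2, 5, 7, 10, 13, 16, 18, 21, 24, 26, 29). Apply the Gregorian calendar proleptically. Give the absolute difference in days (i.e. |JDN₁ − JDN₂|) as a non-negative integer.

First date → JDN 2273849; second date → JDN 2300587.
The interval is |2273849 − 2300587| = 26738 days.

26738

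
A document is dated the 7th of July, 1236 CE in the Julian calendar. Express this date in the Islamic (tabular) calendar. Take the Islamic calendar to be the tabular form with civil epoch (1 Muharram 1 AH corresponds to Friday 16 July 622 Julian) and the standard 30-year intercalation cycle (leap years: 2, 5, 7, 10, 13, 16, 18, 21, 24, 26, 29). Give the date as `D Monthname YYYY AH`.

The source date corresponds to 14 July 1236 in the proleptic Gregorian calendar (JDN 2172695).
That day falls on 1 Dhu al-Qa'dah 633 AH in the tabular Islamic calendar.

1 Dhu al-Qa'dah 633 AH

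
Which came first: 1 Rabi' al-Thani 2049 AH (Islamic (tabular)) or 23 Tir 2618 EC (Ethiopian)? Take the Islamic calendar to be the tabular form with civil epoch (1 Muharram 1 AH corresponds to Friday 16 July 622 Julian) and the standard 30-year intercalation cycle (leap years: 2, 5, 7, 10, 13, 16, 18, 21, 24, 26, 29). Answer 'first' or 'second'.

Converting both to JDN: 2674272 vs 2680222; the smaller is the first.

first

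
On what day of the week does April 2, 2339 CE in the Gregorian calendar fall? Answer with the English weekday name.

Sunday

2575453 ≡ 6 (mod 7); counting from Monday = 0 gives Sunday.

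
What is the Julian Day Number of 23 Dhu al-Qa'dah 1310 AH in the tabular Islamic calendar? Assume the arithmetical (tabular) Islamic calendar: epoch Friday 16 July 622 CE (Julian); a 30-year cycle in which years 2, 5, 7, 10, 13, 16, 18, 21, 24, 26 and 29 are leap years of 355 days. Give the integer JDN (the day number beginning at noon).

Equivalently 8 June 1893 (Gregorian).
JDN 2299161 is 15 October 1582 CE (Gregorian); the target day is +113462 days from there, so JDN = 2412623.

2412623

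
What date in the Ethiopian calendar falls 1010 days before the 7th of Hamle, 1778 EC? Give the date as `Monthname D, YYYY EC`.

Meskerem 27, 1776 EC

JDN of the 7th of Hamle, 1778 EC = 2373576.
2373576 − 1010 = 2372566.
JDN 2372566 in the Ethiopian calendar is Meskerem 27, 1776 EC.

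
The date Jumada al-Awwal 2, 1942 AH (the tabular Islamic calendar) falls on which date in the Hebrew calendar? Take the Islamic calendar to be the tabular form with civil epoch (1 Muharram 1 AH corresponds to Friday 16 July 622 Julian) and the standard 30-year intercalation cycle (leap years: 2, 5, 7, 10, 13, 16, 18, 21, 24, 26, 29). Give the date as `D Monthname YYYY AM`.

2 Shevat 6266 AM

Both dates share Julian Day Number 2636385; in the Hebrew calendar that is 2 Shevat 6266 AM.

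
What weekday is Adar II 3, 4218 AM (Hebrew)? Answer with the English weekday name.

This is JDN 1888406 (6 March 458 Gregorian).
Since JDN mod 7 = 2 (0 = Monday), the day is Wednesday.

Wednesday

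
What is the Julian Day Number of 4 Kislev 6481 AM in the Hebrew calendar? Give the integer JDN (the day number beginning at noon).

In the Gregorian calendar the same day is 27 November 2720.
JDN 2400001 is 17 November 1858 CE (Gregorian), MJD 0; the target day is +314849 days from there, so JDN = 2714850.

2714850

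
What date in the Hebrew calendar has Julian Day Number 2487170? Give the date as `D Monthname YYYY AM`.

6 Av 5857 AM

The Gregorian equivalent of JDN 2487170 is 15 July 2097.
In the Hebrew calendar that day is 6 Av 5857 AM.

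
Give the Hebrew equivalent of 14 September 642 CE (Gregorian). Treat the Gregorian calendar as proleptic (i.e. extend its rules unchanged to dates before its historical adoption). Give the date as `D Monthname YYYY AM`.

12 Tishrei 4403 AM

Both dates share Julian Day Number 1955802; in the Hebrew calendar that is 12 Tishrei 4403 AM.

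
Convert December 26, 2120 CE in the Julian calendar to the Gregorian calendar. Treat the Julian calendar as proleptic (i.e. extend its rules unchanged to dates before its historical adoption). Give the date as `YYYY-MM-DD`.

At this point the Julian calendar is 14 days behind the Gregorian.
26 December 2120 Julian + 14 days → 9 January 2121 Gregorian.

2121-01-09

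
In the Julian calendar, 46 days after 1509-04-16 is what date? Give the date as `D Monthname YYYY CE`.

JDN of 1509-04-16 = 2272326.
2272326 + 46 = 2272372.
JDN 2272372 in the Julian calendar is 1 June 1509 CE.

1 June 1509 CE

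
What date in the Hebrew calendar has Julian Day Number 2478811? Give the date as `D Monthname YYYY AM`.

3 Elul 5834 AM

The Gregorian equivalent of JDN 2478811 is 26 August 2074.
In the Hebrew calendar that day is 3 Elul 5834 AM.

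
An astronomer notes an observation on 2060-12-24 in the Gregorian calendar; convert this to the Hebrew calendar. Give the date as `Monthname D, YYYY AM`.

Tevet 1, 5821 AM

Both dates share Julian Day Number 2473818; in the Hebrew calendar that is 1 Tevet 5821 AM.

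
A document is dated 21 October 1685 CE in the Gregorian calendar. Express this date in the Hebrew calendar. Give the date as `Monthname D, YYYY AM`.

Tishrei 23, 5446 AM

Julian Day Number of the source date = 2336788.
Converting JDN 2336788 to the Hebrew calendar gives 23 Tishrei 5446 AM.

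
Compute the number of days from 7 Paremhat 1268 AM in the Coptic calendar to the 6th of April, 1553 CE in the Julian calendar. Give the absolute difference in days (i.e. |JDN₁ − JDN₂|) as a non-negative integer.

JDN of the first date = 2287988.
JDN of the second date = 2288387.
|2288387 − 2287988| = 399.

399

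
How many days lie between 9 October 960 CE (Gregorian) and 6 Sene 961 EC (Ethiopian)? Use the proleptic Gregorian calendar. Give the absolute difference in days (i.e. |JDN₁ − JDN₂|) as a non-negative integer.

3161

JDN of the first date = 2071975.
JDN of the second date = 2075136.
|2075136 − 2071975| = 3161.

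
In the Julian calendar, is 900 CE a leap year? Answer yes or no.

yes

900 mod 4 = 0, so it is a leap year in the Julian calendar.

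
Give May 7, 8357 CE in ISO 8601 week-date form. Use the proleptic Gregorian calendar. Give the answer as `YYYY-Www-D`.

The weekday is Tuesday (ISO weekday 2).
That Tuesday belongs to ISO week 19 of ISO year 8357.

8357-W19-2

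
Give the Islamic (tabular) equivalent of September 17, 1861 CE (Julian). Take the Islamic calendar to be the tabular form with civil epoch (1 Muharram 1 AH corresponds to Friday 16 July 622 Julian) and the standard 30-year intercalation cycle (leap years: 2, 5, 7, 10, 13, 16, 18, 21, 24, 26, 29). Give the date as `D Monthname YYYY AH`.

24 Rabi' al-Awwal 1278 AH

Julian Day Number of the source date = 2401048.
Converting JDN 2401048 to the tabular Islamic calendar gives 24 Rabi' al-Awwal 1278 AH.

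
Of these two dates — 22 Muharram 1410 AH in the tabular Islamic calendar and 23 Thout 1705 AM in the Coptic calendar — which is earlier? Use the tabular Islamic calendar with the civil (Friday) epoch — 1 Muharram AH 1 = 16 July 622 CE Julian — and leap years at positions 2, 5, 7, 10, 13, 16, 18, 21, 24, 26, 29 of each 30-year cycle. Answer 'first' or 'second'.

The two dates have Julian Day Numbers 2447764 and 2447438 respectively.
Since 2447438 < 2447764, the second date comes first.

second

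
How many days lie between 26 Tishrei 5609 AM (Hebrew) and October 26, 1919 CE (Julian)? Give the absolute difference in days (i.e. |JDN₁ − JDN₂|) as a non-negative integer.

JDN of the first date = 2396324.
JDN of the second date = 2422271.
|2422271 − 2396324| = 25947.

25947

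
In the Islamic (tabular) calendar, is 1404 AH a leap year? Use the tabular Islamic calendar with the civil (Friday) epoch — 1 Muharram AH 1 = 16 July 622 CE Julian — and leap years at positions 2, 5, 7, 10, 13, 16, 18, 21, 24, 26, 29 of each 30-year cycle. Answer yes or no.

yes

Year 1404 AH is year 24 of its 30-year cycle; leap positions are 2, 5, 7, 10, 13, 16, 18, 21, 24, 26, 29, so it is a leap year (355 days).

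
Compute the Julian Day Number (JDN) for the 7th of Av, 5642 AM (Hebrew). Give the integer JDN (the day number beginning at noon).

Equivalently 23 July 1882 (Gregorian).
JDN 2299161 is 15 October 1582 CE (Gregorian); the target day is +109489 days from there, so JDN = 2408650.

2408650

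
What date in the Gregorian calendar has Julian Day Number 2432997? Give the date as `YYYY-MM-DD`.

1949-03-21

Counting from JDN 2299161 = 15 Oct 1582 gives an offset of 133836 days.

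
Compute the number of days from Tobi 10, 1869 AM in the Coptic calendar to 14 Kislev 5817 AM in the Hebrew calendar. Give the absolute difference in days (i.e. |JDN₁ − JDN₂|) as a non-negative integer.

First date → JDN 2507446; second date → JDN 2472325.
The interval is |2507446 − 2472325| = 35121 days.

35121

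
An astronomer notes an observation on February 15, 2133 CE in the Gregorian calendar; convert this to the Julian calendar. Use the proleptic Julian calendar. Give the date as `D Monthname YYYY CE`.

1 February 2133 CE

The Julian–Gregorian offset here is 14 days (Julian trailing).
15 February 2133 Gregorian − 14 days → 1 February 2133 Julian.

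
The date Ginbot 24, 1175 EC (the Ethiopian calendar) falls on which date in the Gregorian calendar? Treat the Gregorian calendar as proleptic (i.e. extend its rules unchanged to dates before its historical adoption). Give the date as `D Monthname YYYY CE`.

26 May 1183 CE

Both dates share Julian Day Number 2153287; in the Gregorian calendar that is 26 May 1183 CE.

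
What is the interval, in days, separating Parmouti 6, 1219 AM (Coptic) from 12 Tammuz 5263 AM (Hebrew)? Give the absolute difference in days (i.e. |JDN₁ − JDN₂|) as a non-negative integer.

96

First date → JDN 2270119; second date → JDN 2270215.
The interval is |2270119 − 2270215| = 96 days.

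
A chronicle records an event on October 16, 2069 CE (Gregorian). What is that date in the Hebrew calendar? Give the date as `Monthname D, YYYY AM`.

Cheshvan 1, 5830 AM

Both dates share Julian Day Number 2477036; in the Hebrew calendar that is 1 Cheshvan 5830 AM.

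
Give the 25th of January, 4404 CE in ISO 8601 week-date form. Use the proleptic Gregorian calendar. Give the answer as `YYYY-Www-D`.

4404-W04-7

The weekday is Sunday (ISO weekday 7).
That Sunday belongs to ISO week 4 of ISO year 4404.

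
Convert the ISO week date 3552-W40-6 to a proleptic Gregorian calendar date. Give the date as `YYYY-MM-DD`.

ISO week 1 of 3552 is the week containing the first Thursday of 3552.
Week 40, day 6 (Saturday) lands on 3552-10-04.

3552-10-04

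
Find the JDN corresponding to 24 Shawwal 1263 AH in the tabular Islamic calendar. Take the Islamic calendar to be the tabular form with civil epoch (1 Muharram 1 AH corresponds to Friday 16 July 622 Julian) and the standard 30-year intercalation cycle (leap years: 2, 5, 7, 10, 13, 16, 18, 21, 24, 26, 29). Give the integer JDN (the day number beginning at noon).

In the Gregorian calendar the same day is 5 October 1847.
JDN 2299161 is 15 October 1582 CE (Gregorian); the target day is +96779 days from there, so JDN = 2395940.

2395940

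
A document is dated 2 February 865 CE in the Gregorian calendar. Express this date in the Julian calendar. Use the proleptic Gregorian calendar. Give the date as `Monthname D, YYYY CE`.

For dates in this range the Gregorian date is 4 days ahead of the Julian.
2 February 865 Gregorian − 4 days → 29 January 865 Julian.

January 29, 865 CE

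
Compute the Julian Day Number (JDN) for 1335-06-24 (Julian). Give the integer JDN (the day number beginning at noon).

Equivalently 2 July 1335 (proleptic Gregorian).
JDN 2299161 is 15 October 1582 CE (Gregorian); the target day is −90320 days from there, so JDN = 2208841.

2208841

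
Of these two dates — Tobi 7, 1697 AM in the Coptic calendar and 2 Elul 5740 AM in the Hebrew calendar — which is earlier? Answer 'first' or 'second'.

Converting both to JDN: 2444620 vs 2444466; the smaller is the second.

second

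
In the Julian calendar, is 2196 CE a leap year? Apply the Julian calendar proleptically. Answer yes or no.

yes

2196 mod 4 = 0, so it is a leap year in the Julian calendar.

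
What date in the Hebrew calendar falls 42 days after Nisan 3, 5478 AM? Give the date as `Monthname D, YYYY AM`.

Counting 42 days forward from JDN 2348640 reaches JDN 2348682, which is Iyar 15, 5478 AM.

Iyar 15, 5478 AM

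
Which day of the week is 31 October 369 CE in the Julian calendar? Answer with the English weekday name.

Saturday

In the proleptic Gregorian calendar this is 1 November 369 (JDN 1856139).
1856139 ≡ 5 (mod 7); counting from Monday = 0 gives Saturday.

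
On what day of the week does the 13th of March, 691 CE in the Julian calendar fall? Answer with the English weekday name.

Equivalently 16 March 691 Gregorian, JDN 1973517.
Since JDN mod 7 = 0 (0 = Monday), the day is Monday.

Monday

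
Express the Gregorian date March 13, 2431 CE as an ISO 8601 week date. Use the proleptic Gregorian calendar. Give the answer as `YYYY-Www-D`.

The weekday is Thursday (ISO weekday 4).
That Thursday belongs to ISO week 11 of ISO year 2431.

2431-W11-4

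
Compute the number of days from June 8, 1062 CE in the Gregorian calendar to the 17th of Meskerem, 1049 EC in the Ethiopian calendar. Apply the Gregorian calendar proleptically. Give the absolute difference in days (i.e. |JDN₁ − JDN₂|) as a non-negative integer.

First date → JDN 2109106; second date → JDN 2107019.
The interval is |2109106 − 2107019| = 2087 days.

2087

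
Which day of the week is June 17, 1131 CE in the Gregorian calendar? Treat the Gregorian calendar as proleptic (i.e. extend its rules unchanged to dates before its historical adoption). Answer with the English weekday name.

Wednesday

JDN 2134316 mod 7 = 2, and JDN 0 was a Monday, so this is a Wednesday.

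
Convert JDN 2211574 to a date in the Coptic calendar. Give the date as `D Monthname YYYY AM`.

The proleptic Gregorian equivalent of JDN 2211574 is 25 December 1342.
In the Coptic calendar that day is 21 Koiak 1059 AM.

21 Koiak 1059 AM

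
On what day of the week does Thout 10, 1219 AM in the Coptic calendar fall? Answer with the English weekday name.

Wednesday

In the proleptic Gregorian calendar this is 17 September 1502 (JDN 2269913).
JDN 2269913 mod 7 = 2, and JDN 0 was a Monday, so this is a Wednesday.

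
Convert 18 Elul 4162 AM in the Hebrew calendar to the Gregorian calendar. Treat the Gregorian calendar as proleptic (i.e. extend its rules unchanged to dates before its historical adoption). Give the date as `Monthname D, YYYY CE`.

Both dates share Julian Day Number 1868132; in the Gregorian calendar that is 2 September 402 CE.

September 2, 402 CE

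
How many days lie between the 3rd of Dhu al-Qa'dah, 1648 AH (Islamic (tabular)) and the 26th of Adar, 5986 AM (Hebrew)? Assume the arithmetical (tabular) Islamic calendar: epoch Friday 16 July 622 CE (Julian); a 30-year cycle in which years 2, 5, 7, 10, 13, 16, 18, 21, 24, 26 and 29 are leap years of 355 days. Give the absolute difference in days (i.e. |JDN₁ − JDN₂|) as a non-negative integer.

JDN of the first date = 2532379.
JDN of the second date = 2534174.
|2534174 − 2532379| = 1795.

1795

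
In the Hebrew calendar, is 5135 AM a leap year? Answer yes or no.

Hebrew year 5135 is year 5 of its 19-year Metonic cycle; leap years are at positions 3, 6, 8, 11, 14, 17, 19, so it is a common year (12 months).

no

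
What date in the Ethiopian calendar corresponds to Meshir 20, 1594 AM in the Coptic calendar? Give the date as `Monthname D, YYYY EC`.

Yekatit 20, 1870 EC

The source date corresponds to 26 February 1878 in the Gregorian calendar (JDN 2407042).
That day falls on 20 Yekatit 1870 EC in the Ethiopian calendar.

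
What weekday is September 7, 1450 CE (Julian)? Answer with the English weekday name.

Monday

In the proleptic Gregorian calendar this is 16 September 1450 (JDN 2250920).
2250920 ≡ 0 (mod 7); counting from Monday = 0 gives Monday.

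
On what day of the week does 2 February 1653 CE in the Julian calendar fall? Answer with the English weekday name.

Wednesday

In the Gregorian calendar this is 12 February 1653 (JDN 2324849).
JDN 2324849 mod 7 = 2, and JDN 0 was a Monday, so this is a Wednesday.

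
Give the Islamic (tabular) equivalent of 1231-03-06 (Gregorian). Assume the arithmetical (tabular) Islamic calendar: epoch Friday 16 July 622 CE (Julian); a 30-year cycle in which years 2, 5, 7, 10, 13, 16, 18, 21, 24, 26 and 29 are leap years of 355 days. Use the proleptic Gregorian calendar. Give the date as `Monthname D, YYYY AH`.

Rabi' al-Thani 22, 628 AH

Both dates share Julian Day Number 2170738; in the tabular Islamic calendar that is 22 Rabi' al-Thani 628 AH.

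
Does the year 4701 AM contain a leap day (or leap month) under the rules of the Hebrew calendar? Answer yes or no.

Hebrew year 4701 is year 8 of its 19-year Metonic cycle; leap years are at positions 3, 6, 8, 11, 14, 17, 19, so it is a leap year (13 months).

yes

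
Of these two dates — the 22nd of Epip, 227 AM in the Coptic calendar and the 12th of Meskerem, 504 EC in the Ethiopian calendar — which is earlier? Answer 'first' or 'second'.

Converting both to JDN: 1907897 vs 1907953; the smaller is the first.

first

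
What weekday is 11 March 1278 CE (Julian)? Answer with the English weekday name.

This is JDN 2187917 (18 March 1278 Gregorian).
Since JDN mod 7 = 4 (0 = Monday), the day is Friday.

Friday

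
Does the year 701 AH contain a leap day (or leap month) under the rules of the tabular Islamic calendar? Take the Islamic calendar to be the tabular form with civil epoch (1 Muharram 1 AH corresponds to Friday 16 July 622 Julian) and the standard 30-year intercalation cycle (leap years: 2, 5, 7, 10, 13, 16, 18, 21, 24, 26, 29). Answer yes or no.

no

Year 701 AH is year 11 of its 30-year cycle; leap positions are 2, 5, 7, 10, 13, 16, 18, 21, 24, 26, 29, so it is a common year (354 days).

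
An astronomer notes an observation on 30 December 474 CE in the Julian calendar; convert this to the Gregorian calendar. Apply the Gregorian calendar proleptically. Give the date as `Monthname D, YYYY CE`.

For dates in this range the Gregorian date is 1 day ahead of the Julian.
30 December 474 Julian + 1 day → 31 December 474 Gregorian.

December 31, 474 CE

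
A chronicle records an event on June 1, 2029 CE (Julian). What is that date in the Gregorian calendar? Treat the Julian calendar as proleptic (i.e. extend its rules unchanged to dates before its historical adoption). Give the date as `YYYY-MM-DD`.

At this point the Julian calendar is 13 days behind the Gregorian.
1 June 2029 Julian + 13 days → 14 June 2029 Gregorian.

2029-06-14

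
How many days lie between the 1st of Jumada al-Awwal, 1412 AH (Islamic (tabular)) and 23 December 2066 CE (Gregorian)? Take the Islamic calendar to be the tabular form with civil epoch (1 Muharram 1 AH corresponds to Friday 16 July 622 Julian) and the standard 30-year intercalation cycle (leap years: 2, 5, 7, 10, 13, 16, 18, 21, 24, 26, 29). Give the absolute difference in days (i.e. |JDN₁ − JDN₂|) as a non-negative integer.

27439

JDN of the first date = 2448569.
JDN of the second date = 2476008.
|2476008 − 2448569| = 27439.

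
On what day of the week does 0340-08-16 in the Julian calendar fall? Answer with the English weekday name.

This is JDN 1845471 (17 August 340 Gregorian).
1845471 ≡ 5 (mod 7); counting from Monday = 0 gives Saturday.

Saturday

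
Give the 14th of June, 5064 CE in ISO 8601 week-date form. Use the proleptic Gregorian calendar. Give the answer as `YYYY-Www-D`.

The weekday is Tuesday (ISO weekday 2).
That Tuesday belongs to ISO week 24 of ISO year 5064.

5064-W24-2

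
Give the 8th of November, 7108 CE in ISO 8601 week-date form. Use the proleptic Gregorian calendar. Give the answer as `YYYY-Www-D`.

7108-W45-7

The weekday is Sunday (ISO weekday 7).
That Sunday belongs to ISO week 45 of ISO year 7108.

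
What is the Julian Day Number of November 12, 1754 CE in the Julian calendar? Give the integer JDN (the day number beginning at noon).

2362022

Equivalently 23 November 1754 (Gregorian).
JDN 2451545 is 1 January 2000 CE (Gregorian); the target day is −89523 days from there, so JDN = 2362022.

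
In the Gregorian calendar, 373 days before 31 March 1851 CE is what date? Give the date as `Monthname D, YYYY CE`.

March 23, 1850 CE

The starting date is JDN 2397213; 2397213 − 373 = 2396840.
JDN 2396840 corresponds to March 23, 1850 CE.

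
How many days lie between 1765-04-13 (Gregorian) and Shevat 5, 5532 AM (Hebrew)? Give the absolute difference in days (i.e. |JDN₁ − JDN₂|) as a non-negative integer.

First date → JDN 2365816; second date → JDN 2368279.
The interval is |2365816 − 2368279| = 2463 days.

2463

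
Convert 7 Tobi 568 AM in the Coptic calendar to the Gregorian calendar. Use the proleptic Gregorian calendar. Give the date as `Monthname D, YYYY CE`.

January 7, 852 CE

Both dates share Julian Day Number 2032253; in the Gregorian calendar that is 7 January 852 CE.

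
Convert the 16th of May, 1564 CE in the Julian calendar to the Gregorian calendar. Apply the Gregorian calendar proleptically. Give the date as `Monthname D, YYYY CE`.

May 26, 1564 CE

The Julian–Gregorian offset here is 10 days (Julian trailing).
16 May 1564 Julian + 10 days → 26 May 1564 Gregorian.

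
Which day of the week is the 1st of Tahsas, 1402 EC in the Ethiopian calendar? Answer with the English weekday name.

Wednesday

In the proleptic Gregorian calendar this is 6 December 1409 (JDN 2236026).
Since JDN mod 7 = 2 (0 = Monday), the day is Wednesday.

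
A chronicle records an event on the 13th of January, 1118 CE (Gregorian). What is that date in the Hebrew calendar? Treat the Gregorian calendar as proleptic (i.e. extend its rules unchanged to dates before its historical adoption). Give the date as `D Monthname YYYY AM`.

Julian Day Number of the source date = 2129413.
Converting JDN 2129413 to the Hebrew calendar gives 11 Shevat 4878 AM.

11 Shevat 4878 AM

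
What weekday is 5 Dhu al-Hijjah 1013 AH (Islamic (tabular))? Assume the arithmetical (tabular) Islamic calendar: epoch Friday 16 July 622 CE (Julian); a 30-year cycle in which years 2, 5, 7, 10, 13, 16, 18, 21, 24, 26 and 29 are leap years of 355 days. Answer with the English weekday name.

Equivalently 24 April 1605 Gregorian, JDN 2307388.
Since JDN mod 7 = 6 (0 = Monday), the day is Sunday.

Sunday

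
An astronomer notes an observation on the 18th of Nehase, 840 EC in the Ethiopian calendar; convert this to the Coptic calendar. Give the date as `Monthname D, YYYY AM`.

Both dates share Julian Day Number 2031013; in the Coptic calendar that is 18 Mesori 564 AM.

Mesori 18, 564 AM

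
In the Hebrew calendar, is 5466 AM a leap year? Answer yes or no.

Hebrew year 5466 is year 13 of its 19-year Metonic cycle; leap years are at positions 3, 6, 8, 11, 14, 17, 19, so it is a common year (12 months).

no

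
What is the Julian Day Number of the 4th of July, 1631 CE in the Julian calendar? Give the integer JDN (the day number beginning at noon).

2316965

In the Gregorian calendar the same day is 14 July 1631.
JDN 2451545 is 1 January 2000 CE (Gregorian); the target day is −134580 days from there, so JDN = 2316965.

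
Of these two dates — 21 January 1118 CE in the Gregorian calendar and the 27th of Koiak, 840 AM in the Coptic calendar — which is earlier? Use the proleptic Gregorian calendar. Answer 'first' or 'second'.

Converting both to JDN: 2129421 vs 2131591; the smaller is the first.

first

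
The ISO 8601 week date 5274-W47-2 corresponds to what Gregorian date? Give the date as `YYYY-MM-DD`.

5274-11-20

ISO week 1 of 5274 is the week containing the first Thursday of 5274.
Week 47, day 2 (Tuesday) lands on 5274-11-20.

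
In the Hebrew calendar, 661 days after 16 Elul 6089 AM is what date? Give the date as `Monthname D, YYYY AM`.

Counting 661 days forward from JDN 2571964 reaches JDN 2572625, which is Sivan 29, 6091 AM.

Sivan 29, 6091 AM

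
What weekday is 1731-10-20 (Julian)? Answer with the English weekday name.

In the Gregorian calendar this is 31 October 1731 (JDN 2353598).
2353598 ≡ 2 (mod 7); counting from Monday = 0 gives Wednesday.

Wednesday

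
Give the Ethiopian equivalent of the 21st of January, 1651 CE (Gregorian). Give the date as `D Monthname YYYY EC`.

Julian Day Number of the source date = 2324096.
Converting JDN 2324096 to the Ethiopian calendar gives 16 Tir 1643 EC.

16 Tir 1643 EC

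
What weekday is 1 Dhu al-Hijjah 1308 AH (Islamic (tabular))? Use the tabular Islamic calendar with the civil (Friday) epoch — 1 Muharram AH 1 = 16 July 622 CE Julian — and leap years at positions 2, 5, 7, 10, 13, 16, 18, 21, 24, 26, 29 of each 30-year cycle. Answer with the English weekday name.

This is JDN 2411922 (8 July 1891 Gregorian).
Since JDN mod 7 = 2 (0 = Monday), the day is Wednesday.

Wednesday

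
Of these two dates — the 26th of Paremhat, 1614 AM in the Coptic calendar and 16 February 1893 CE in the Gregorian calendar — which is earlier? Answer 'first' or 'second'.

The two dates have Julian Day Numbers 2414383 and 2412511 respectively.
Since 2412511 < 2414383, the second date comes first.

second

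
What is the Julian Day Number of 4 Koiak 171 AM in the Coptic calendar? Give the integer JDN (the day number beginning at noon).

1887215

In the proleptic Gregorian calendar the same day is 1 December 454.
JDN 2400001 is 17 November 1858 CE (Gregorian), MJD 0; the target day is −512786 days from there, so JDN = 1887215.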